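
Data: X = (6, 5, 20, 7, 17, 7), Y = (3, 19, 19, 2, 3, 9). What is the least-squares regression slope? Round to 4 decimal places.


b = sum((xi-xbar)(yi-ybar)) / sum((xi-xbar)^2)
n = 6, xbar = 62/6 = 31/3 ≈ 10.333333, ybar = 55/6 ≈ 9.166667
Sxy = sum((xi-xbar)(yi-ybar)) = 158/3 ≈ 52.666667
Sxx = sum((xi-xbar)^2) = 622/3 ≈ 207.333333
b = Sxy / Sxx = 79/311 ≈ 0.254019

0.2540


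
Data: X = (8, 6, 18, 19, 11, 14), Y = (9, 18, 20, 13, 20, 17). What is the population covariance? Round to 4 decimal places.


Cov = (1/n)*sum((xi-xbar)(yi-ybar))
n = 6, xbar = 76/6 = 38/3 ≈ 12.666667, ybar = 97/6 ≈ 16.166667
sum((xi-xbar)(yi-ybar)) = 49/3 ≈ 16.333333
Cov = 16.333333 / 6 = 49/18 ≈ 2.722222

2.7222


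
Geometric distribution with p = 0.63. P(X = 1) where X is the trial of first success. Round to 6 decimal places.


P = (1-p)^(k-1) * p
(1-p)^(k-1) = 0.37^0 = 1
P = 1 * 0.63 = 0.63

0.630000


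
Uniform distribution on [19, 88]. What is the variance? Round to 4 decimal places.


Var = (b-a)^2 / 12
(b-a)^2 = (88 - 19)^2 = 4761
Var = 4761/12 = 396.75

396.7500


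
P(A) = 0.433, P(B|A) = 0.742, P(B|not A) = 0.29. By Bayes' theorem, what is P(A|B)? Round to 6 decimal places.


P(A|B) = P(B|A)*P(A) / P(B), P(B) = P(B|A)*P(A) + P(B|not A)*P(not A)
P(B|A)*P(A) = 0.742 * 0.433 = 0.321286
P(B|not A)*P(not A) = 0.29 * 0.567 = 0.16443
P(B) = 0.321286 + 0.16443 = 0.485716
P(A|B) = 0.321286 / 0.485716 ≈ 0.66146884

0.661469


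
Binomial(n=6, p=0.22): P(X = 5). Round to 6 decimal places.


P = C(n,k) * p^k * (1-p)^(n-k)
C(6,5) = 6
p^k = 0.22^5 = 0.0005153632
(1-p)^(n-k) = 0.78^1 = 0.78
P = 6 * 0.0005153632 * 0.78 ≈ 0.002412

0.002412


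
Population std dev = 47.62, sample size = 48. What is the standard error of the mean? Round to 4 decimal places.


SE = sigma / sqrt(n)
sqrt(48) ≈ 6.928203
SE = 47.62 / 6.928203 ≈ 6.873355

6.8734


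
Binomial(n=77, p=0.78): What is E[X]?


E[X] = n*p = 77 * 0.78 = 60.06

60.06


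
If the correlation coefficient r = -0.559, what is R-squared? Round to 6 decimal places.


R^2 = r^2 = (-0.559)^2 = 0.312481

0.312481


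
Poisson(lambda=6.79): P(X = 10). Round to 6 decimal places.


P = e^(-lam) * lam^k / k!
e^(-6.79) ≈ 0.001124969
lam^k = 6.79^10 ≈ 208304063.863252
k! = 10! = 3628800
P = 0.001124969 * 208304063.863252 / 3628800 ≈ 0.064577

0.064577


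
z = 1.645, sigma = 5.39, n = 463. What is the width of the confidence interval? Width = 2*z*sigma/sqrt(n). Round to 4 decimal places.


width = 2*z*sigma/sqrt(n)
2*z*sigma = 2 * 1.645 * 5.39 = 17.7331
sqrt(463) ≈ 21.517435
width = 17.7331 / 21.517435 ≈ 0.824127

0.8241


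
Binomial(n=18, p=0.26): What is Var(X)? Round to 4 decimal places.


Var = n*p*(1-p) = 18 * 0.26 * 0.74 = 3.4632

3.4632


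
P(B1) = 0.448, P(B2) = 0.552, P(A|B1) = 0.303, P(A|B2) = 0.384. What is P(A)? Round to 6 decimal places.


P(A) = P(A|B1)*P(B1) + P(A|B2)*P(B2)
P(A|B1)*P(B1) = 0.303 * 0.448 = 0.135744
P(A|B2)*P(B2) = 0.384 * 0.552 = 0.211968
P(A) = 0.135744 + 0.211968 = 0.347712

0.347712


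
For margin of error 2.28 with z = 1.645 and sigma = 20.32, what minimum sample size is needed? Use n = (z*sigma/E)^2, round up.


z*sigma/E = 1.645 * 20.32 / 2.28 = 41783/2850 ≈ 14.660702
(z*sigma/E)^2 ≈ 214.936176
round up: n = 215

215


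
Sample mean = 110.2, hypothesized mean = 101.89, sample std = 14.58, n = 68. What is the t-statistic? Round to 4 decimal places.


t = (xbar - mu0) / (s/sqrt(n))
xbar - mu0 = 110.2 - 101.89 = 8.31
sqrt(68) ≈ 8.24621125
s/sqrt(n) = 14.58 / 8.24621125 ≈ 1.76808471
t = 8.31 / 1.76808471 ≈ 4.700001

4.7000


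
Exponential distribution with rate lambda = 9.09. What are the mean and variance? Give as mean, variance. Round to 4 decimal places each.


mean = 1/lam, var = 1/lam^2
mean = 1 / 9.09 = 100/909 ≈ 0.110011
lam^2 = 9.09^2 = 82.6281
var = 1 / 82.6281 ≈ 0.012102

0.1100, 0.0121


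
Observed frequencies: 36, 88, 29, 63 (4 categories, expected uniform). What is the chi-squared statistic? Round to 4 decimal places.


chi2 = sum((O-E)^2/E), E = total/4
total = 216, E = 216/4 = 54
(36 - 54)^2 / 54 = 324 / 54 = 6
(88 - 54)^2 / 54 = 1156 / 54 = 578/27 ≈ 21.407407
(29 - 54)^2 / 54 = 625 / 54 = 625/54 ≈ 11.574074
(63 - 54)^2 / 54 = 81 / 54 = 1.5
chi2 = 1093/27 ≈ 40.481481

40.4815


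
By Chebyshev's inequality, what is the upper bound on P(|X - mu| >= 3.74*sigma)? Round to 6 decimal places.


P <= 1/k^2
k^2 = 3.74^2 = 13.9876
1/k^2 = 1 / 13.9876 ≈ 0.07149189

0.071492


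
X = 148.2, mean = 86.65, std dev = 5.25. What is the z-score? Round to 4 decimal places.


z = (X - mu) / sigma
X - mu = 148.2 - 86.65 = 61.55
z = 61.55 / 5.25 = 1231/105 ≈ 11.723810

11.7238


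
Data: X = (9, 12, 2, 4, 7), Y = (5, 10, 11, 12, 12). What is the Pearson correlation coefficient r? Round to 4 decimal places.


r = sum((xi-xbar)(yi-ybar)) / sqrt(sum((xi-xbar)^2) * sum((yi-ybar)^2))
n = 5, xbar = 34/5 = 6.8, ybar = 50/5 = 10
Sxy = sum((xi-xbar)(yi-ybar)) = -21
Sxx = sum((xi-xbar)^2) = 62.8
Syy = sum((yi-ybar)^2) = 34
sqrt(Sxx*Syy) ≈ 46.208224
r = Sxy / sqrt(Sxx*Syy) = -21 / 46.208224 ≈ -0.454465

-0.4545


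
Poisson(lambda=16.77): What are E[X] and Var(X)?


E[X] = Var(X) = lambda = 16.77

16.77, 16.77


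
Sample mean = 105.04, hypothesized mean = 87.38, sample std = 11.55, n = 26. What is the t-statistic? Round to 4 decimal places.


t = (xbar - mu0) / (s/sqrt(n))
xbar - mu0 = 105.04 - 87.38 = 17.66
sqrt(26) ≈ 5.09901951
s/sqrt(n) = 11.55 / 5.09901951 ≈ 2.26514136
t = 17.66 / 2.26514136 ≈ 7.796423

7.7964


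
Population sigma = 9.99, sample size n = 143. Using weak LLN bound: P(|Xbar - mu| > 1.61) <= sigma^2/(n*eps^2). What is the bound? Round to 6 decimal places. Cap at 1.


bound = min(1, sigma^2/(n*eps^2))
sigma^2 = 9.99^2 = 99.8001
n*eps^2 = 143 * 1.61^2 = 143 * 2.5921 = 370.6703
sigma^2/(n*eps^2) = 99.8001 / 370.6703 ≈ 0.26924223

0.269242


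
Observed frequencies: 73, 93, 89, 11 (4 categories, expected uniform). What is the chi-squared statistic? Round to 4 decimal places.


chi2 = sum((O-E)^2/E), E = total/4
total = 266, E = 266/4 = 66.5
(73 - 66.5)^2 / 66.5 = 42.25 / 66.5 = 169/266 ≈ 0.635338
(93 - 66.5)^2 / 66.5 = 702.25 / 66.5 = 2809/266 ≈ 10.560150
(89 - 66.5)^2 / 66.5 = 506.25 / 66.5 = 2025/266 ≈ 7.612782
(11 - 66.5)^2 / 66.5 = 3080.25 / 66.5 = 12321/266 ≈ 46.319549
chi2 = 8662/133 ≈ 65.127820

65.1278


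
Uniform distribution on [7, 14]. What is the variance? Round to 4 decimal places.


Var = (b-a)^2 / 12
(b-a)^2 = (14 - 7)^2 = 49
Var = 49/12 ≈ 4.083333

4.0833


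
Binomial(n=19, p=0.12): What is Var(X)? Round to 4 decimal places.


Var = n*p*(1-p) = 19 * 0.12 * 0.88 = 2.0064

2.0064


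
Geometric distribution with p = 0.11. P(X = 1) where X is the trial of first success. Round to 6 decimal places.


P = (1-p)^(k-1) * p
(1-p)^(k-1) = 0.89^0 = 1
P = 1 * 0.11 = 0.11

0.110000


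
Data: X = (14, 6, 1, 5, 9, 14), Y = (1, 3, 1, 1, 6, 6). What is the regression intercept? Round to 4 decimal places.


a = ybar - b*xbar, where b = sum((xi-xbar)(yi-ybar)) / sum((xi-xbar)^2)
n = 6, xbar = 49/6 ≈ 8.166667, ybar = 18/6 = 3
Sxy = sum((xi-xbar)(yi-ybar)) = 29
Sxx = sum((xi-xbar)^2) = 809/6 ≈ 134.833333
b = Sxy / Sxx = 174/809 ≈ 0.215080
a = 3 - 0.215080 * 8.166667 = 1006/809 ≈ 1.243511

1.2435


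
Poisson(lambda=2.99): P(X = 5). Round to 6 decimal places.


P = e^(-lam) * lam^k / k!
e^(-2.99) ≈ 0.05028744
lam^k = 2.99^5 ≈ 238.976910
k! = 5! = 120
P = 0.05028744 * 238.976910 / 120 ≈ 0.100146

0.100146


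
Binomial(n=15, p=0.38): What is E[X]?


E[X] = n*p = 15 * 0.38 = 5.7

5.7


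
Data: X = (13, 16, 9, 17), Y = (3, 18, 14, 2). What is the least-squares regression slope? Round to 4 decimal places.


b = sum((xi-xbar)(yi-ybar)) / sum((xi-xbar)^2)
n = 4, xbar = 55/4 = 13.75, ybar = 37/4 = 9.25
Sxy = sum((xi-xbar)(yi-ybar)) = -21.75
Sxx = sum((xi-xbar)^2) = 38.75
b = Sxy / Sxx = -87/155 ≈ -0.561290

-0.5613


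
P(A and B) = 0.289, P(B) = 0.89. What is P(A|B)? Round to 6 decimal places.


P(A|B) = P(A and B) / P(B) = 0.289 / 0.89 = 289/890 ≈ 0.32471910

0.324719


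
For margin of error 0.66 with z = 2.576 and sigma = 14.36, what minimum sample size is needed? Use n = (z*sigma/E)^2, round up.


z*sigma/E = 2.576 * 14.36 / 0.66 = 231196/4125 ≈ 56.047515
(z*sigma/E)^2 ≈ 3141.323955
round up: n = 3142

3142


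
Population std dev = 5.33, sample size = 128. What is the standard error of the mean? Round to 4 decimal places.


SE = sigma / sqrt(n)
sqrt(128) ≈ 11.313708
SE = 5.33 / 11.313708 ≈ 0.471110

0.4711


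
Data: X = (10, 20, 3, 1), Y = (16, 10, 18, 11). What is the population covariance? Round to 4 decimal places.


Cov = (1/n)*sum((xi-xbar)(yi-ybar))
n = 4, xbar = 34/4 = 8.5, ybar = 55/4 = 13.75
sum((xi-xbar)(yi-ybar)) = -42.5
Cov = -42.5 / 4 = -10.625

-10.6250


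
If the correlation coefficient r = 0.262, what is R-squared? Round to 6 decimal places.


R^2 = r^2 = (0.262)^2 = 0.068644

0.068644


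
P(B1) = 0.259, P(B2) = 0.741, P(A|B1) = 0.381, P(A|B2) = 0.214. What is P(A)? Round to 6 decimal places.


P(A) = P(A|B1)*P(B1) + P(A|B2)*P(B2)
P(A|B1)*P(B1) = 0.381 * 0.259 = 0.098679
P(A|B2)*P(B2) = 0.214 * 0.741 = 0.158574
P(A) = 0.098679 + 0.158574 = 0.257253

0.257253


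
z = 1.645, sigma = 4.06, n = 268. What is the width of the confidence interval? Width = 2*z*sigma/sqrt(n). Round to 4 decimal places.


width = 2*z*sigma/sqrt(n)
2*z*sigma = 2 * 1.645 * 4.06 = 13.3574
sqrt(268) ≈ 16.370706
width = 13.3574 / 16.370706 ≈ 0.815933

0.8159


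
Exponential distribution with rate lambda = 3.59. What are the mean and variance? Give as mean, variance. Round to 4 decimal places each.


mean = 1/lam, var = 1/lam^2
mean = 1 / 3.59 = 100/359 ≈ 0.278552
lam^2 = 3.59^2 = 12.8881
var = 1 / 12.8881 ≈ 0.077591

0.2786, 0.0776


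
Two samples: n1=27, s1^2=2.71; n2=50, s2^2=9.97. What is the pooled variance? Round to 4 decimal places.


sp^2 = ((n1-1)*s1^2 + (n2-1)*s2^2)/(n1+n2-2)
(n1-1)*s1^2 = 26 * 2.71 = 70.46
(n2-1)*s2^2 = 49 * 9.97 = 488.53
numerator = 70.46 + 488.53 = 558.99
n1+n2-2 = 75
sp^2 = 558.99 / 75 = 7.4532

7.4532


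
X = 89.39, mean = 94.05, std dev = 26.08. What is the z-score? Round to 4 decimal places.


z = (X - mu) / sigma
X - mu = 89.39 - 94.05 = -4.66
z = -4.66 / 26.08 = -233/1304 ≈ -0.178681

-0.1787


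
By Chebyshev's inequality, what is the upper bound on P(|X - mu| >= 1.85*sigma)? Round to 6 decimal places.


P <= 1/k^2
k^2 = 1.85^2 = 3.4225
1/k^2 = 1 / 3.4225 = 400/1369 ≈ 0.29218408

0.292184


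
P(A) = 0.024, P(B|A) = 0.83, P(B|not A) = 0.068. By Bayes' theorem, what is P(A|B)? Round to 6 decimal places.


P(A|B) = P(B|A)*P(A) / P(B), P(B) = P(B|A)*P(A) + P(B|not A)*P(not A)
P(B|A)*P(A) = 0.83 * 0.024 = 0.01992
P(B|not A)*P(not A) = 0.068 * 0.976 = 0.066368
P(B) = 0.01992 + 0.066368 = 0.086288
P(A|B) = 0.01992 / 0.086288 = 1245/5393 ≈ 0.23085481

0.230855


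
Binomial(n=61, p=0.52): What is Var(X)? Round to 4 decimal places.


Var = n*p*(1-p) = 61 * 0.52 * 0.48 = 15.2256

15.2256


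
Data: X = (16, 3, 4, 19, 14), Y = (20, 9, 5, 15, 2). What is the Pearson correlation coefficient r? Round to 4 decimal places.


r = sum((xi-xbar)(yi-ybar)) / sqrt(sum((xi-xbar)^2) * sum((yi-ybar)^2))
n = 5, xbar = 56/5 = 11.2, ybar = 51/5 = 10.2
Sxy = sum((xi-xbar)(yi-ybar)) = 108.8
Sxx = sum((xi-xbar)^2) = 210.8
Syy = sum((yi-ybar)^2) = 214.8
sqrt(Sxx*Syy) ≈ 212.790601
r = Sxy / sqrt(Sxx*Syy) = 108.8 / 212.790601 ≈ 0.511301

0.5113


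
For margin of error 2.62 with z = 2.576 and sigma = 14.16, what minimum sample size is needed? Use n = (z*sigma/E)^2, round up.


z*sigma/E = 2.576 * 14.16 / 2.62 ≈ 13.922198
(z*sigma/E)^2 ≈ 193.827610
round up: n = 194

194


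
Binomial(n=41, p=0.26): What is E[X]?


E[X] = n*p = 41 * 0.26 = 10.66

10.66


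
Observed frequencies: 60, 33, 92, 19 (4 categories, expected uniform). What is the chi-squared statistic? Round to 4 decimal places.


chi2 = sum((O-E)^2/E), E = total/4
total = 204, E = 204/4 = 51
(60 - 51)^2 / 51 = 81 / 51 = 27/17 ≈ 1.588235
(33 - 51)^2 / 51 = 324 / 51 = 108/17 ≈ 6.352941
(92 - 51)^2 / 51 = 1681 / 51 = 1681/51 ≈ 32.960784
(19 - 51)^2 / 51 = 1024 / 51 = 1024/51 ≈ 20.078431
chi2 = 3110/51 ≈ 60.980392

60.9804


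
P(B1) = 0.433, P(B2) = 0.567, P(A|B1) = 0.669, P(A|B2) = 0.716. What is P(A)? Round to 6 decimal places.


P(A) = P(A|B1)*P(B1) + P(A|B2)*P(B2)
P(A|B1)*P(B1) = 0.669 * 0.433 = 0.289677
P(A|B2)*P(B2) = 0.716 * 0.567 = 0.405972
P(A) = 0.289677 + 0.405972 = 0.695649

0.695649


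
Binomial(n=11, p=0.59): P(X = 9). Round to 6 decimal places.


P = C(n,k) * p^k * (1-p)^(n-k)
C(11,9) = 55
p^k = 0.59^9 ≈ 0.008662996
(1-p)^(n-k) = 0.41^2 = 0.1681
P = 55 * 0.008662996 * 0.1681 ≈ 0.080094

0.080094


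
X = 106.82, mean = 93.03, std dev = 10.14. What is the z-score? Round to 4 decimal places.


z = (X - mu) / sigma
X - mu = 106.82 - 93.03 = 13.79
z = 13.79 / 10.14 = 1379/1014 ≈ 1.359961

1.3600


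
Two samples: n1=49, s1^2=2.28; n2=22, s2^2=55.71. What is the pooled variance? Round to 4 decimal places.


sp^2 = ((n1-1)*s1^2 + (n2-1)*s2^2)/(n1+n2-2)
(n1-1)*s1^2 = 48 * 2.28 = 109.44
(n2-1)*s2^2 = 21 * 55.71 = 1169.91
numerator = 109.44 + 1169.91 = 1279.35
n1+n2-2 = 69
sp^2 = 1279.35 / 69 = 8529/460 ≈ 18.541304

18.5413


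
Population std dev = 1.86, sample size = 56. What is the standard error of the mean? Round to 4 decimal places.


SE = sigma / sqrt(n)
sqrt(56) ≈ 7.483315
SE = 1.86 / 7.483315 ≈ 0.248553

0.2486


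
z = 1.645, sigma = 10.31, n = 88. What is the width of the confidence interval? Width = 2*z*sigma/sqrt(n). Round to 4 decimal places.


width = 2*z*sigma/sqrt(n)
2*z*sigma = 2 * 1.645 * 10.31 = 33.9199
sqrt(88) ≈ 9.380832
width = 33.9199 / 9.380832 ≈ 3.615873

3.6159


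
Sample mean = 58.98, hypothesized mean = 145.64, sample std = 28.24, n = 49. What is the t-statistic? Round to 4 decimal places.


t = (xbar - mu0) / (s/sqrt(n))
xbar - mu0 = 58.98 - 145.64 = -86.66
sqrt(49) = 7
s/sqrt(n) = 28.24 / 7 = 706/175 ≈ 4.03428571
t = -86.66 / 4.03428571 = -30331/1412 ≈ -21.480878

-21.4809


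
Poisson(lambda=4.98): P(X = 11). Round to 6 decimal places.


P = e^(-lam) * lam^k / k!
e^(-4.98) ≈ 0.006874063
lam^k = 4.98^11 ≈ 46722144.726992
k! = 11! = 39916800
P = 0.006874063 * 46722144.726992 / 39916800 ≈ 0.008046

0.008046


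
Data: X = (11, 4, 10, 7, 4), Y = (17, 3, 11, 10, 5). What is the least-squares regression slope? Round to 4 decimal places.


b = sum((xi-xbar)(yi-ybar)) / sum((xi-xbar)^2)
n = 5, xbar = 36/5 = 7.2, ybar = 46/5 = 9.2
Sxy = sum((xi-xbar)(yi-ybar)) = 67.8
Sxx = sum((xi-xbar)^2) = 42.8
b = Sxy / Sxx = 339/214 ≈ 1.584112

1.5841


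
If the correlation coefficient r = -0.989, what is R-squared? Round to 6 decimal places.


R^2 = r^2 = (-0.989)^2 = 0.978121

0.978121


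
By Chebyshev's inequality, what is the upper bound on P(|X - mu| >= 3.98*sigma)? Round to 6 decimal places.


P <= 1/k^2
k^2 = 3.98^2 = 15.8404
1/k^2 = 1 / 15.8404 ≈ 0.06312972

0.063130


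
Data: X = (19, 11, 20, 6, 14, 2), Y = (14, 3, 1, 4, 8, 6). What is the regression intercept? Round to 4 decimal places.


a = ybar - b*xbar, where b = sum((xi-xbar)(yi-ybar)) / sum((xi-xbar)^2)
n = 6, xbar = 72/6 = 12, ybar = 36/6 = 6
Sxy = sum((xi-xbar)(yi-ybar)) = 35
Sxx = sum((xi-xbar)^2) = 254
b = Sxy / Sxx = 35/254 ≈ 0.137795
a = 6 - 0.137795 * 12 = 552/127 ≈ 4.346457

4.3465


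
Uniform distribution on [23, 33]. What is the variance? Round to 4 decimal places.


Var = (b-a)^2 / 12
(b-a)^2 = (33 - 23)^2 = 100
Var = 100/12 ≈ 8.333333

8.3333


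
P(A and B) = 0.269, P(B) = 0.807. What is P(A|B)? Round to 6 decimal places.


P(A|B) = P(A and B) / P(B) = 0.269 / 0.807 = 1/3 ≈ 0.33333333

0.333333


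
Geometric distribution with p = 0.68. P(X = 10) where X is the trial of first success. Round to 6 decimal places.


P = (1-p)^(k-1) * p
(1-p)^(k-1) = 0.32^9 ≈ 0.00003518437
P = 0.00003518437 * 0.68 ≈ 0.00002392537

0.000024


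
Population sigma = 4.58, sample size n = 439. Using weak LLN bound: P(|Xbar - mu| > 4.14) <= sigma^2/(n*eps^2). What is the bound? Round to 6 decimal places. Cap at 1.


bound = min(1, sigma^2/(n*eps^2))
sigma^2 = 4.58^2 = 20.9764
n*eps^2 = 439 * 4.14^2 = 439 * 17.1396 = 7524.2844
sigma^2/(n*eps^2) = 20.9764 / 7524.2844 ≈ 0.00278783

0.002788


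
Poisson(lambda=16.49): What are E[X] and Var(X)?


E[X] = Var(X) = lambda = 16.49

16.49, 16.49


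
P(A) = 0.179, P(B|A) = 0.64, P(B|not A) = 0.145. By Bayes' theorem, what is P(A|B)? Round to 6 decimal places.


P(A|B) = P(B|A)*P(A) / P(B), P(B) = P(B|A)*P(A) + P(B|not A)*P(not A)
P(B|A)*P(A) = 0.64 * 0.179 = 0.11456
P(B|not A)*P(not A) = 0.145 * 0.821 = 0.119045
P(B) = 0.11456 + 0.119045 = 0.233605
P(A|B) = 0.11456 / 0.233605 ≈ 0.49040046

0.490400


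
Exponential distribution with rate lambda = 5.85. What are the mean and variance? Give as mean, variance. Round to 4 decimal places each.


mean = 1/lam, var = 1/lam^2
mean = 1 / 5.85 = 20/117 ≈ 0.170940
lam^2 = 5.85^2 = 34.2225
var = 1 / 34.2225 ≈ 0.029221

0.1709, 0.0292


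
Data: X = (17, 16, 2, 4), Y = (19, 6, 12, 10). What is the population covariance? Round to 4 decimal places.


Cov = (1/n)*sum((xi-xbar)(yi-ybar))
n = 4, xbar = 39/4 = 9.75, ybar = 47/4 = 11.75
sum((xi-xbar)(yi-ybar)) = 24.75
Cov = 24.75 / 4 = 6.1875

6.1875


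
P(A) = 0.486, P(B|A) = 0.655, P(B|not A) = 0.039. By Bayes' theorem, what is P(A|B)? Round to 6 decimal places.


P(A|B) = P(B|A)*P(A) / P(B), P(B) = P(B|A)*P(A) + P(B|not A)*P(not A)
P(B|A)*P(A) = 0.655 * 0.486 = 0.31833
P(B|not A)*P(not A) = 0.039 * 0.514 = 0.020046
P(B) = 0.31833 + 0.020046 = 0.338376
P(A|B) = 0.31833 / 0.338376 ≈ 0.94075821

0.940758


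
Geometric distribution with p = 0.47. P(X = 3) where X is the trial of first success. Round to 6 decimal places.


P = (1-p)^(k-1) * p
(1-p)^(k-1) = 0.53^2 = 0.2809
P = 0.2809 * 0.47 = 0.132023

0.132023


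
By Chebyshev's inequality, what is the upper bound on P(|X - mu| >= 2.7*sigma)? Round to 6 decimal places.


P <= 1/k^2
k^2 = 2.7^2 = 7.29
1/k^2 = 1 / 7.29 = 100/729 ≈ 0.13717421

0.137174


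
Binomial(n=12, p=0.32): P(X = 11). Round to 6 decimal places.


P = C(n,k) * p^k * (1-p)^(n-k)
C(12,11) = 12
p^k = 0.32^11 ≈ 0.000003602880
(1-p)^(n-k) = 0.68^1 = 0.68
P = 12 * 0.000003602880 * 0.68 ≈ 0.000029

0.000029


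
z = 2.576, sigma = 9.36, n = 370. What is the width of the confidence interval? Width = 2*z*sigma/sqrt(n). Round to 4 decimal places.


width = 2*z*sigma/sqrt(n)
2*z*sigma = 2 * 2.576 * 9.36 = 48.22272
sqrt(370) ≈ 19.235384
width = 48.22272 / 19.235384 ≈ 2.506980

2.5070


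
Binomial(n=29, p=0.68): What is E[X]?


E[X] = n*p = 29 * 0.68 = 19.72

19.72


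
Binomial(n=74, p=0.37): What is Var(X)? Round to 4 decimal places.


Var = n*p*(1-p) = 74 * 0.37 * 0.63 = 17.2494

17.2494


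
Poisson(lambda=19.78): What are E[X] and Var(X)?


E[X] = Var(X) = lambda = 19.78

19.78, 19.78


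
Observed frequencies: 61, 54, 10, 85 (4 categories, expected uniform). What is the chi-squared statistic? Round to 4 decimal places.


chi2 = sum((O-E)^2/E), E = total/4
total = 210, E = 210/4 = 52.5
(61 - 52.5)^2 / 52.5 = 72.25 / 52.5 = 289/210 ≈ 1.376190
(54 - 52.5)^2 / 52.5 = 2.25 / 52.5 = 3/70 ≈ 0.042857
(10 - 52.5)^2 / 52.5 = 1806.25 / 52.5 = 1445/42 ≈ 34.404762
(85 - 52.5)^2 / 52.5 = 1056.25 / 52.5 = 845/42 ≈ 20.119048
chi2 = 1958/35 ≈ 55.942857

55.9429


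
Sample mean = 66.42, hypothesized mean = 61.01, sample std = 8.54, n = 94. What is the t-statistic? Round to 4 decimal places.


t = (xbar - mu0) / (s/sqrt(n))
xbar - mu0 = 66.42 - 61.01 = 5.41
sqrt(94) ≈ 9.69535971
s/sqrt(n) = 8.54 / 9.69535971 ≈ 0.88083374
t = 5.41 / 0.88083374 ≈ 6.141908

6.1419


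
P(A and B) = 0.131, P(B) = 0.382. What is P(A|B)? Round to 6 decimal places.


P(A|B) = P(A and B) / P(B) = 0.131 / 0.382 = 131/382 ≈ 0.34293194

0.342932


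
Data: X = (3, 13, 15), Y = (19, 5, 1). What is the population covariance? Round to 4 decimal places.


Cov = (1/n)*sum((xi-xbar)(yi-ybar))
n = 3, xbar = 31/3 ≈ 10.333333, ybar = 25/3 ≈ 8.333333
sum((xi-xbar)(yi-ybar)) = -364/3 ≈ -121.333333
Cov = -121.333333 / 3 = -364/9 ≈ -40.444444

-40.4444


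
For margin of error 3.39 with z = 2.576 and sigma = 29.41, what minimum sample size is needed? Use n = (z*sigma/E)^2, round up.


z*sigma/E = 2.576 * 29.41 / 3.39 ≈ 22.348130
(z*sigma/E)^2 ≈ 499.438905
round up: n = 500

500


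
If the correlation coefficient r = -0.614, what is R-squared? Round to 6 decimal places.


R^2 = r^2 = (-0.614)^2 = 0.376996

0.376996


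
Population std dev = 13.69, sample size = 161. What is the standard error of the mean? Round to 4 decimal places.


SE = sigma / sqrt(n)
sqrt(161) ≈ 12.688578
SE = 13.69 / 12.688578 ≈ 1.078923

1.0789


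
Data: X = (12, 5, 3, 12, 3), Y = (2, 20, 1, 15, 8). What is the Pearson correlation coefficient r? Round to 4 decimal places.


r = sum((xi-xbar)(yi-ybar)) / sqrt(sum((xi-xbar)^2) * sum((yi-ybar)^2))
n = 5, xbar = 35/5 = 7, ybar = 46/5 = 9.2
Sxy = sum((xi-xbar)(yi-ybar)) = 9
Sxx = sum((xi-xbar)^2) = 86
Syy = sum((yi-ybar)^2) = 270.8
sqrt(Sxx*Syy) ≈ 152.606684
r = Sxy / sqrt(Sxx*Syy) = 9 / 152.606684 ≈ 0.058975

0.0590


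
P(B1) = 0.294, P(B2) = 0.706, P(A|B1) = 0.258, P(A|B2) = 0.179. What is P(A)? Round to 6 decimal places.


P(A) = P(A|B1)*P(B1) + P(A|B2)*P(B2)
P(A|B1)*P(B1) = 0.258 * 0.294 = 0.075852
P(A|B2)*P(B2) = 0.179 * 0.706 = 0.126374
P(A) = 0.075852 + 0.126374 = 0.202226

0.202226


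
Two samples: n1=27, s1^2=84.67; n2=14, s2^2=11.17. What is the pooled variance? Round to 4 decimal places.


sp^2 = ((n1-1)*s1^2 + (n2-1)*s2^2)/(n1+n2-2)
(n1-1)*s1^2 = 26 * 84.67 = 2201.42
(n2-1)*s2^2 = 13 * 11.17 = 145.21
numerator = 2201.42 + 145.21 = 2346.63
n1+n2-2 = 39
sp^2 = 2346.63 / 39 = 60.17

60.1700


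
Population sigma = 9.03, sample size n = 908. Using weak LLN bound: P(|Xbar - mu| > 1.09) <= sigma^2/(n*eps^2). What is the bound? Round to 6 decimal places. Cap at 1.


bound = min(1, sigma^2/(n*eps^2))
sigma^2 = 9.03^2 = 81.5409
n*eps^2 = 908 * 1.09^2 = 908 * 1.1881 = 1078.7948
sigma^2/(n*eps^2) = 81.5409 / 1078.7948 ≈ 0.07558518

0.075585


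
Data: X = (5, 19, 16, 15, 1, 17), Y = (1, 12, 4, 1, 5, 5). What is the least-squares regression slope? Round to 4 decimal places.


b = sum((xi-xbar)(yi-ybar)) / sum((xi-xbar)^2)
n = 6, xbar = 73/6 ≈ 12.166667, ybar = 28/6 = 14/3 ≈ 4.666667
Sxy = sum((xi-xbar)(yi-ybar)) = 184/3 ≈ 61.333333
Sxx = sum((xi-xbar)^2) = 1613/6 ≈ 268.833333
b = Sxy / Sxx = 368/1613 ≈ 0.228146

0.2281


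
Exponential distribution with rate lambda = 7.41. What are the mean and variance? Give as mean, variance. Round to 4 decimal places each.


mean = 1/lam, var = 1/lam^2
mean = 1 / 7.41 = 100/741 ≈ 0.134953
lam^2 = 7.41^2 = 54.9081
var = 1 / 54.9081 ≈ 0.018212

0.1350, 0.0182


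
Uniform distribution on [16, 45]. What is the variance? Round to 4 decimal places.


Var = (b-a)^2 / 12
(b-a)^2 = (45 - 16)^2 = 841
Var = 841/12 ≈ 70.083333

70.0833


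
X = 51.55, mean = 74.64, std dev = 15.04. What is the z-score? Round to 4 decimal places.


z = (X - mu) / sigma
X - mu = 51.55 - 74.64 = -23.09
z = -23.09 / 15.04 = -2309/1504 ≈ -1.535239

-1.5352


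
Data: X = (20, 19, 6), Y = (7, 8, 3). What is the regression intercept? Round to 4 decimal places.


a = ybar - b*xbar, where b = sum((xi-xbar)(yi-ybar)) / sum((xi-xbar)^2)
n = 3, xbar = 45/3 = 15, ybar = 18/3 = 6
Sxy = sum((xi-xbar)(yi-ybar)) = 40
Sxx = sum((xi-xbar)^2) = 122
b = Sxy / Sxx = 20/61 ≈ 0.327869
a = 6 - 0.327869 * 15 = 66/61 ≈ 1.081967

1.0820


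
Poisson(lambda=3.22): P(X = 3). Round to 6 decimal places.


P = e^(-lam) * lam^k / k!
e^(-3.22) ≈ 0.03995506
lam^k = 3.22^3 = 33.386248
k! = 3! = 6
P = 0.03995506 * 33.386248 / 6 ≈ 0.222325

0.222325


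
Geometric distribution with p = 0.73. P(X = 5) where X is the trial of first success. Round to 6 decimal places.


P = (1-p)^(k-1) * p
(1-p)^(k-1) = 0.27^4 = 0.00531441
P = 0.00531441 * 0.73 ≈ 0.003879519

0.003880


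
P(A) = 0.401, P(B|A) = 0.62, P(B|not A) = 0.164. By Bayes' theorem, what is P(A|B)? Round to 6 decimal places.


P(A|B) = P(B|A)*P(A) / P(B), P(B) = P(B|A)*P(A) + P(B|not A)*P(not A)
P(B|A)*P(A) = 0.62 * 0.401 = 0.24862
P(B|not A)*P(not A) = 0.164 * 0.599 = 0.098236
P(B) = 0.24862 + 0.098236 = 0.346856
P(A|B) = 0.24862 / 0.346856 ≈ 0.71678160

0.716782


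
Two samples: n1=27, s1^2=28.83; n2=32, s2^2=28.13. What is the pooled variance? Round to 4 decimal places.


sp^2 = ((n1-1)*s1^2 + (n2-1)*s2^2)/(n1+n2-2)
(n1-1)*s1^2 = 26 * 28.83 = 749.58
(n2-1)*s2^2 = 31 * 28.13 = 872.03
numerator = 749.58 + 872.03 = 1621.61
n1+n2-2 = 57
sp^2 = 1621.61 / 57 = 162161/5700 ≈ 28.449298

28.4493


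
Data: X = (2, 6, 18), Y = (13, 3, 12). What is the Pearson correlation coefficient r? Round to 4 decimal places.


r = sum((xi-xbar)(yi-ybar)) / sqrt(sum((xi-xbar)^2) * sum((yi-ybar)^2))
n = 3, xbar = 26/3 ≈ 8.666667, ybar = 28/3 ≈ 9.333333
Sxy = sum((xi-xbar)(yi-ybar)) = 52/3 ≈ 17.333333
Sxx = sum((xi-xbar)^2) = 416/3 ≈ 138.666667
Syy = sum((yi-ybar)^2) = 182/3 ≈ 60.666667
sqrt(Sxx*Syy) ≈ 91.719379
r = Sxy / sqrt(Sxx*Syy) = 17.333333 / 91.719379 ≈ 0.188982

0.1890


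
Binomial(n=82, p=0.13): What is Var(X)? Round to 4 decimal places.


Var = n*p*(1-p) = 82 * 0.13 * 0.87 = 9.2742

9.2742


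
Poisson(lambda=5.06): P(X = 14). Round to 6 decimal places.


P = e^(-lam) * lam^k / k!
e^(-5.06) ≈ 0.006345560
lam^k = 5.06^14 ≈ 7212855566.338198
k! = 14! = 87178291200
P = 0.006345560 * 7212855566.338198 / 87178291200 ≈ 0.000525

0.000525


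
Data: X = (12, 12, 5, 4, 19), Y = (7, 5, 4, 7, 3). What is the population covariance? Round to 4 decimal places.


Cov = (1/n)*sum((xi-xbar)(yi-ybar))
n = 5, xbar = 52/5 = 10.4, ybar = 26/5 = 5.2
sum((xi-xbar)(yi-ybar)) = -21.4
Cov = -21.4 / 5 = -4.28

-4.2800


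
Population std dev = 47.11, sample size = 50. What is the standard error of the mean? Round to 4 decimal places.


SE = sigma / sqrt(n)
sqrt(50) ≈ 7.071068
SE = 47.11 / 7.071068 ≈ 6.662360

6.6624


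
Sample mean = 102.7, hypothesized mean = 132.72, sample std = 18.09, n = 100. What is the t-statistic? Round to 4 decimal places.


t = (xbar - mu0) / (s/sqrt(n))
xbar - mu0 = 102.7 - 132.72 = -30.02
sqrt(100) = 10
s/sqrt(n) = 18.09 / 10 = 1.809
t = -30.02 / 1.809 = -30020/1809 ≈ -16.594804

-16.5948


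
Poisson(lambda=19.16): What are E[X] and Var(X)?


E[X] = Var(X) = lambda = 19.16

19.16, 19.16


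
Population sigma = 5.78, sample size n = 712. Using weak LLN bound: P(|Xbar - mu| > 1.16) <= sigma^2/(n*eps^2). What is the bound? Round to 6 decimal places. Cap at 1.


bound = min(1, sigma^2/(n*eps^2))
sigma^2 = 5.78^2 = 33.4084
n*eps^2 = 712 * 1.16^2 = 712 * 1.3456 = 958.0672
sigma^2/(n*eps^2) = 33.4084 / 958.0672 ≈ 0.03487062

0.034871


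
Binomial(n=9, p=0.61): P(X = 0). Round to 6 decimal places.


P = C(n,k) * p^k * (1-p)^(n-k)
C(9,0) = 1
p^k = 0.61^0 = 1
(1-p)^(n-k) = 0.39^9 ≈ 0.0002087284
P = 1 * 1 * 0.0002087284 ≈ 0.000209

0.000209


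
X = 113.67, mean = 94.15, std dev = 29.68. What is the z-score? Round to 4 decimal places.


z = (X - mu) / sigma
X - mu = 113.67 - 94.15 = 19.52
z = 19.52 / 29.68 = 244/371 ≈ 0.657682

0.6577


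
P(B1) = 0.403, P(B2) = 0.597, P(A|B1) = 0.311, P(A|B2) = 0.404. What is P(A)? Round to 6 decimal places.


P(A) = P(A|B1)*P(B1) + P(A|B2)*P(B2)
P(A|B1)*P(B1) = 0.311 * 0.403 = 0.125333
P(A|B2)*P(B2) = 0.404 * 0.597 = 0.241188
P(A) = 0.125333 + 0.241188 = 0.366521

0.366521


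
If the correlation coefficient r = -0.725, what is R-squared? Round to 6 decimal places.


R^2 = r^2 = (-0.725)^2 = 0.525625

0.525625


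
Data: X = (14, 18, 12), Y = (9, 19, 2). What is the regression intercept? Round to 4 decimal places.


a = ybar - b*xbar, where b = sum((xi-xbar)(yi-ybar)) / sum((xi-xbar)^2)
n = 3, xbar = 44/3 ≈ 14.666667, ybar = 30/3 = 10
Sxy = sum((xi-xbar)(yi-ybar)) = 52
Sxx = sum((xi-xbar)^2) = 56/3 ≈ 18.666667
b = Sxy / Sxx = 39/14 ≈ 2.785714
a = 10 - 2.785714 * 14.666667 = -216/7 ≈ -30.857143

-30.8571


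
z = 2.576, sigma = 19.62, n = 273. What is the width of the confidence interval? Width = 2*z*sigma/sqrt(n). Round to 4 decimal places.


width = 2*z*sigma/sqrt(n)
2*z*sigma = 2 * 2.576 * 19.62 = 101.08224
sqrt(273) ≈ 16.522712
width = 101.08224 / 16.522712 ≈ 6.117775

6.1178


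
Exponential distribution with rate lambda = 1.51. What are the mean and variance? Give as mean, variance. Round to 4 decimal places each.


mean = 1/lam, var = 1/lam^2
mean = 1 / 1.51 = 100/151 ≈ 0.662252
lam^2 = 1.51^2 = 2.2801
var = 1 / 2.2801 ≈ 0.438577

0.6623, 0.4386


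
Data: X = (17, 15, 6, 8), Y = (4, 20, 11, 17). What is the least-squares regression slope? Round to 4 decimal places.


b = sum((xi-xbar)(yi-ybar)) / sum((xi-xbar)^2)
n = 4, xbar = 46/4 = 11.5, ybar = 52/4 = 13
Sxy = sum((xi-xbar)(yi-ybar)) = -28
Sxx = sum((xi-xbar)^2) = 85
b = Sxy / Sxx = -28/85 ≈ -0.329412

-0.3294


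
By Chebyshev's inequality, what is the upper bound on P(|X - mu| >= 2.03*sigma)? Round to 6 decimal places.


P <= 1/k^2
k^2 = 2.03^2 = 4.1209
1/k^2 = 1 / 4.1209 ≈ 0.24266544

0.242665


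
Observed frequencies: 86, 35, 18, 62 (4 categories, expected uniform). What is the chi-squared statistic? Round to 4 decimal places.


chi2 = sum((O-E)^2/E), E = total/4
total = 201, E = 201/4 = 50.25
(86 - 50.25)^2 / 50.25 = 1278.0625 / 50.25 = 20449/804 ≈ 25.434080
(35 - 50.25)^2 / 50.25 = 232.5625 / 50.25 = 3721/804 ≈ 4.628109
(18 - 50.25)^2 / 50.25 = 1040.0625 / 50.25 = 5547/268 ≈ 20.697761
(62 - 50.25)^2 / 50.25 = 138.0625 / 50.25 = 2209/804 ≈ 2.747512
chi2 = 3585/67 ≈ 53.507463

53.5075


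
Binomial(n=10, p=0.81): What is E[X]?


E[X] = n*p = 10 * 0.81 = 8.1

8.1


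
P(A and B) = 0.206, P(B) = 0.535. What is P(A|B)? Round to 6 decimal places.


P(A|B) = P(A and B) / P(B) = 0.206 / 0.535 = 206/535 ≈ 0.38504673

0.385047


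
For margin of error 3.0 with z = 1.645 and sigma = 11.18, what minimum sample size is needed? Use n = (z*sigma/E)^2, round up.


z*sigma/E = 1.645 * 11.18 / 3.0 ≈ 6.130367
(z*sigma/E)^2 ≈ 37.581395
round up: n = 38

38


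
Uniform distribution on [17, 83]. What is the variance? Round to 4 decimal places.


Var = (b-a)^2 / 12
(b-a)^2 = (83 - 17)^2 = 4356
Var = 4356/12 = 363

363.0000


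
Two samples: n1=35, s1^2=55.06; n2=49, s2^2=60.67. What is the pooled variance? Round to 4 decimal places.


sp^2 = ((n1-1)*s1^2 + (n2-1)*s2^2)/(n1+n2-2)
(n1-1)*s1^2 = 34 * 55.06 = 1872.04
(n2-1)*s2^2 = 48 * 60.67 = 2912.16
numerator = 1872.04 + 2912.16 = 4784.2
n1+n2-2 = 82
sp^2 = 4784.2 / 82 = 23921/410 ≈ 58.343902

58.3439


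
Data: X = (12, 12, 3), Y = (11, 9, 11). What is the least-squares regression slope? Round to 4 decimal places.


b = sum((xi-xbar)(yi-ybar)) / sum((xi-xbar)^2)
n = 3, xbar = 27/3 = 9, ybar = 31/3 ≈ 10.333333
Sxy = sum((xi-xbar)(yi-ybar)) = -6
Sxx = sum((xi-xbar)^2) = 54
b = Sxy / Sxx = -1/9 ≈ -0.111111

-0.1111


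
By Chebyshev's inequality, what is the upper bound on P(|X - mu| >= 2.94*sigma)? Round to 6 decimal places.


P <= 1/k^2
k^2 = 2.94^2 = 8.6436
1/k^2 = 1 / 8.6436 ≈ 0.11569254

0.115693


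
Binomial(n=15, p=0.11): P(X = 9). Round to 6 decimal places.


P = C(n,k) * p^k * (1-p)^(n-k)
C(15,9) = 5005
p^k = 0.11^9 ≈ 0.000000002357948
(1-p)^(n-k) = 0.89^6 ≈ 0.4969813
P = 5005 * 0.000000002357948 * 0.4969813 ≈ 0.000006

0.000006


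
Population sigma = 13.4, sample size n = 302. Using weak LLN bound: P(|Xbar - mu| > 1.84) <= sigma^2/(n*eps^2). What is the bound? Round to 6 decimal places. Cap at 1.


bound = min(1, sigma^2/(n*eps^2))
sigma^2 = 13.4^2 = 179.56
n*eps^2 = 302 * 1.84^2 = 302 * 3.3856 = 1022.4512
sigma^2/(n*eps^2) = 179.56 / 1022.4512 ≈ 0.17561718

0.175617


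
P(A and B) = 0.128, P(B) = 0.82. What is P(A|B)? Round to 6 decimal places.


P(A|B) = P(A and B) / P(B) = 0.128 / 0.82 = 32/205 ≈ 0.15609756

0.156098


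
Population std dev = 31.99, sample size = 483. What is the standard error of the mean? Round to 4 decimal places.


SE = sigma / sqrt(n)
sqrt(483) ≈ 21.977261
SE = 31.99 / 21.977261 ≈ 1.455595

1.4556


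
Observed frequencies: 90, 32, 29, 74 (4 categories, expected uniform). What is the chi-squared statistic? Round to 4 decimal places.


chi2 = sum((O-E)^2/E), E = total/4
total = 225, E = 225/4 = 56.25
(90 - 56.25)^2 / 56.25 = 1139.0625 / 56.25 = 20.25
(32 - 56.25)^2 / 56.25 = 588.0625 / 56.25 = 9409/900 ≈ 10.454444
(29 - 56.25)^2 / 56.25 = 742.5625 / 56.25 = 11881/900 ≈ 13.201111
(74 - 56.25)^2 / 56.25 = 315.0625 / 56.25 = 5041/900 ≈ 5.601111
chi2 = 3713/75 ≈ 49.506667

49.5067


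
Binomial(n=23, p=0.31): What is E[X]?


E[X] = n*p = 23 * 0.31 = 7.13

7.13


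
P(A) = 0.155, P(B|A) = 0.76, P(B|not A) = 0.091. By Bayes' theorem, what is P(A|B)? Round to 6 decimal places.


P(A|B) = P(B|A)*P(A) / P(B), P(B) = P(B|A)*P(A) + P(B|not A)*P(not A)
P(B|A)*P(A) = 0.76 * 0.155 = 0.1178
P(B|not A)*P(not A) = 0.091 * 0.845 = 0.076895
P(B) = 0.1178 + 0.076895 = 0.194695
P(A|B) = 0.1178 / 0.194695 ≈ 0.60504892

0.605049


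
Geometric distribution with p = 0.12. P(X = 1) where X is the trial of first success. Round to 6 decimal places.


P = (1-p)^(k-1) * p
(1-p)^(k-1) = 0.88^0 = 1
P = 1 * 0.12 = 0.12

0.120000


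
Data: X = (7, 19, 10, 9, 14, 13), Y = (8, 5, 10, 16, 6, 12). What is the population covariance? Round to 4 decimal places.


Cov = (1/n)*sum((xi-xbar)(yi-ybar))
n = 6, xbar = 72/6 = 12, ybar = 57/6 = 9.5
sum((xi-xbar)(yi-ybar)) = -49
Cov = -49 / 6 = -49/6 ≈ -8.166667

-8.1667


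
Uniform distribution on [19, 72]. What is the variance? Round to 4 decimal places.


Var = (b-a)^2 / 12
(b-a)^2 = (72 - 19)^2 = 2809
Var = 2809/12 ≈ 234.083333

234.0833


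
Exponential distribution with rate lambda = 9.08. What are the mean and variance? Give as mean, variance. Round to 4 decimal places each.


mean = 1/lam, var = 1/lam^2
mean = 1 / 9.08 = 25/227 ≈ 0.110132
lam^2 = 9.08^2 = 82.4464
var = 1 / 82.4464 ≈ 0.012129

0.1101, 0.0121


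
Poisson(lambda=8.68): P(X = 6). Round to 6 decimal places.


P = e^(-lam) * lam^k / k!
e^(-8.68) ≈ 0.0001699511
lam^k = 8.68^6 ≈ 427679.418638
k! = 6! = 720
P = 0.0001699511 * 427679.418638 / 720 ≈ 0.100951

0.100951


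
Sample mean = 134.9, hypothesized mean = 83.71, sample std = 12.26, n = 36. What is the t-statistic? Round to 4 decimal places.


t = (xbar - mu0) / (s/sqrt(n))
xbar - mu0 = 134.9 - 83.71 = 51.19
sqrt(36) = 6
s/sqrt(n) = 12.26 / 6 = 613/300 ≈ 2.04333333
t = 51.19 / 2.04333333 = 15357/613 ≈ 25.052202

25.0522


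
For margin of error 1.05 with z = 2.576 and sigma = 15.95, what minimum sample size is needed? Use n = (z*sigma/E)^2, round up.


z*sigma/E = 2.576 * 15.95 / 1.05 = 14674/375 ≈ 39.130667
(z*sigma/E)^2 ≈ 1531.209074
round up: n = 1532

1532


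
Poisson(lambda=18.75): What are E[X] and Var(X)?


E[X] = Var(X) = lambda = 18.75

18.75, 18.75


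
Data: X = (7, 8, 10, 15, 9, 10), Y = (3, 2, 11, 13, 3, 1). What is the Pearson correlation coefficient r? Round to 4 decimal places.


r = sum((xi-xbar)(yi-ybar)) / sqrt(sum((xi-xbar)^2) * sum((yi-ybar)^2))
n = 6, xbar = 59/6 ≈ 9.833333, ybar = 33/6 = 5.5
Sxy = sum((xi-xbar)(yi-ybar)) = 54.5
Sxx = sum((xi-xbar)^2) = 233/6 ≈ 38.833333
Syy = sum((yi-ybar)^2) = 131.5
sqrt(Sxx*Syy) ≈ 71.460362
r = Sxy / sqrt(Sxx*Syy) = 54.5 / 71.460362 ≈ 0.762661

0.7627


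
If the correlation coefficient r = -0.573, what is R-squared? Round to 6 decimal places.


R^2 = r^2 = (-0.573)^2 = 0.328329

0.328329


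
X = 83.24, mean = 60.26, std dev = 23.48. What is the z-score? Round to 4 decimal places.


z = (X - mu) / sigma
X - mu = 83.24 - 60.26 = 22.98
z = 22.98 / 23.48 = 1149/1174 ≈ 0.978705

0.9787


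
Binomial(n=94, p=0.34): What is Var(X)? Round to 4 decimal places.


Var = n*p*(1-p) = 94 * 0.34 * 0.66 = 21.0936

21.0936


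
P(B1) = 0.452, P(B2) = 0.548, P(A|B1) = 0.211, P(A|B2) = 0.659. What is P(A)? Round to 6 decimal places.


P(A) = P(A|B1)*P(B1) + P(A|B2)*P(B2)
P(A|B1)*P(B1) = 0.211 * 0.452 = 0.095372
P(A|B2)*P(B2) = 0.659 * 0.548 = 0.361132
P(A) = 0.095372 + 0.361132 = 0.456504

0.456504


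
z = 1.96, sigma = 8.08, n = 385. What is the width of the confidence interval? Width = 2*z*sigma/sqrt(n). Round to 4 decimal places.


width = 2*z*sigma/sqrt(n)
2*z*sigma = 2 * 1.96 * 8.08 = 31.6736
sqrt(385) ≈ 19.621417
width = 31.6736 / 19.621417 ≈ 1.614236

1.6142


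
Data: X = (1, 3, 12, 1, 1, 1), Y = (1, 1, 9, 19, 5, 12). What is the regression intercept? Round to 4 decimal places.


a = ybar - b*xbar, where b = sum((xi-xbar)(yi-ybar)) / sum((xi-xbar)^2)
n = 6, xbar = 19/6 ≈ 3.166667, ybar = 47/6 ≈ 7.833333
Sxy = sum((xi-xbar)(yi-ybar)) = -5/6 ≈ -0.833333
Sxx = sum((xi-xbar)^2) = 581/6 ≈ 96.833333
b = Sxy / Sxx = -5/581 ≈ -0.008606
a = 7.833333 - (-0.008606) * 3.166667 = 4567/581 ≈ 7.860585

7.8606


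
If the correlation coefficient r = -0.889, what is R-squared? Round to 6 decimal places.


R^2 = r^2 = (-0.889)^2 = 0.790321

0.790321


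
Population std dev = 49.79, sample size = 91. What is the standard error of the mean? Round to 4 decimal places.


SE = sigma / sqrt(n)
sqrt(91) ≈ 9.539392
SE = 49.79 / 9.539392 ≈ 5.219410

5.2194


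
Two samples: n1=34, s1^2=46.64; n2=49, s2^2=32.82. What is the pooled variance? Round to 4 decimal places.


sp^2 = ((n1-1)*s1^2 + (n2-1)*s2^2)/(n1+n2-2)
(n1-1)*s1^2 = 33 * 46.64 = 1539.12
(n2-1)*s2^2 = 48 * 32.82 = 1575.36
numerator = 1539.12 + 1575.36 = 3114.48
n1+n2-2 = 81
sp^2 = 3114.48 / 81 = 25954/675 ≈ 38.450370

38.4504


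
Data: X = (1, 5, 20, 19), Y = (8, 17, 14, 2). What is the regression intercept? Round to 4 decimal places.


a = ybar - b*xbar, where b = sum((xi-xbar)(yi-ybar)) / sum((xi-xbar)^2)
n = 4, xbar = 45/4 = 11.25, ybar = 41/4 = 10.25
Sxy = sum((xi-xbar)(yi-ybar)) = -50.25
Sxx = sum((xi-xbar)^2) = 280.75
b = Sxy / Sxx = -201/1123 ≈ -0.178985
a = 10.25 - (-0.178985) * 11.25 = 13772/1123 ≈ 12.263580

12.2636


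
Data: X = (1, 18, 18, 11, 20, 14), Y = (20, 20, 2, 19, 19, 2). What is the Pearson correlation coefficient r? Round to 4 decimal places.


r = sum((xi-xbar)(yi-ybar)) / sqrt(sum((xi-xbar)^2) * sum((yi-ybar)^2))
n = 6, xbar = 82/6 = 41/3 ≈ 13.666667, ybar = 82/6 = 41/3 ≈ 13.666667
Sxy = sum((xi-xbar)(yi-ybar)) = -263/3 ≈ -87.666667
Sxx = sum((xi-xbar)^2) = 736/3 ≈ 245.333333
Syy = sum((yi-ybar)^2) = 1228/3 ≈ 409.333333
sqrt(Sxx*Syy) ≈ 316.896057
r = Sxy / sqrt(Sxx*Syy) = -87.666667 / 316.896057 ≈ -0.276642

-0.2766


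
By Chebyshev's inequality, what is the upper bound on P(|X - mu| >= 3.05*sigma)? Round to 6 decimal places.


P <= 1/k^2
k^2 = 3.05^2 = 9.3025
1/k^2 = 1 / 9.3025 = 400/3721 ≈ 0.10749798

0.107498


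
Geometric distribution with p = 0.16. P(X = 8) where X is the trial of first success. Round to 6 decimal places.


P = (1-p)^(k-1) * p
(1-p)^(k-1) = 0.84^7 ≈ 0.2950903
P = 0.2950903 * 0.16 ≈ 0.04721446

0.047214


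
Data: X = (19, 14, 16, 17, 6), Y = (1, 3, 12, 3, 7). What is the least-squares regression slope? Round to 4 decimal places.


b = sum((xi-xbar)(yi-ybar)) / sum((xi-xbar)^2)
n = 5, xbar = 72/5 = 14.4, ybar = 26/5 = 5.2
Sxy = sum((xi-xbar)(yi-ybar)) = -28.4
Sxx = sum((xi-xbar)^2) = 101.2
b = Sxy / Sxx = -71/253 ≈ -0.280632

-0.2806
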